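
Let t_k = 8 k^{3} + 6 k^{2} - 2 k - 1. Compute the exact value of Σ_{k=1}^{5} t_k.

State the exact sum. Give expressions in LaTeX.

r(k) = (8*k**3 + 30*k**2 + 34*k + 11)/(8*k**3 + 6*k**2 - 2*k - 1) after simplifying.
A = 1, B = 1, C = k**3 + 3*k**2/4 - k/4 - 1/8.
f must satisfy (1)·f(k+1) − (1)·f(k) = k**3 + 3*k**2/4 - k/4 - 1/8.
From deg A=0, deg B=0, deg C=3: d=4.
Match coefficients ⇒ f(k) = k*(2*k**3 - 2*k**2 - 2*k + 1)/8.
Certificate R = B(k−1)f/C = k*(2*k**3 - 2*k**2 - 2*k + 1)/(8*k**3 + 6*k**2 - 2*k - 1) gives s_k = k*(2*k**3 - 2*k**2 - 2*k + 1).
Verify: 8*k**3 + 6*k**2 - 2*k - 1 matches t_k.
Sum = s_(6) − s_(1); s_(6) = 2094, s_(1) = -1 ⇒ 2095.

Σ = 2095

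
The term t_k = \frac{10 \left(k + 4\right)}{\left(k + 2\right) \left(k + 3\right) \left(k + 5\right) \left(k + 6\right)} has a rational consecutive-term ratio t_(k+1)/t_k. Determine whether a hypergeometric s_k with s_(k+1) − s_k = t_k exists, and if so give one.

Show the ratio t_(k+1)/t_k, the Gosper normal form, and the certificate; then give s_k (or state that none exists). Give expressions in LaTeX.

s_k = \frac{k \left(k + 7\right)}{2 \left(k^{2} + 7 k + 10\right)}

Step 1: r(k) = (k + 2)*(k + 5)**2/((k + 4)**2*(k + 7)).
Normal form (A,B,C) = (k + 2, k + 7, k**2 + 8*k + 16).
f must satisfy (k + 2)·f(k+1) − (k + 6)·f(k) = k**2 + 8*k + 16.
Degrees (1,1,2) ⇒ d ≤ 4.
Solving with deg f ≤ 4: f(k) = k*(k + 3)*(k + 4)*(k + 7)/20.
R(k) = B(k−1)·f(k)/C(k) = k*(k + 3)*(k + 6)*(k + 7)/(20*(k + 4)); s_k = R·t_k = k*(k + 7)/(2*(k**2 + 7*k + 10)).
s_(k+1) − s_k = 10*(k + 4)/(k**4 + 16*k**3 + 91*k**2 + 216*k + 180) = t_k.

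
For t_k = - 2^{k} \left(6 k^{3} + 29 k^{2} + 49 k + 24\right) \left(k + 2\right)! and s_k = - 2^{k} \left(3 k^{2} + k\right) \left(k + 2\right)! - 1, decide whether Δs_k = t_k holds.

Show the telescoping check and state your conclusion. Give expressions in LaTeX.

s_(k+1) = -2**(k + 1)*(k + 3*(k + 1)**2 + 1)*factorial(k + 3) - 1
s_(k+1) − s_k = -2**k*(6*k**3 + 29*k**2 + 49*k + 24)*factorial(k + 2)
(s_(k+1) − s_k) − t_k = 0

Valid: the claim telescopes to t_k.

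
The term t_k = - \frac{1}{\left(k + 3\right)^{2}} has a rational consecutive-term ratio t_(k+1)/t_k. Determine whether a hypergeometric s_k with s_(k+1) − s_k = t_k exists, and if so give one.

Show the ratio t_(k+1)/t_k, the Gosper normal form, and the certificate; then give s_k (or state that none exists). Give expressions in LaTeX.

none — t_k is not Gosper-summable

Step 1: r(k) = (k + 3)**2/(k + 4)**2.
Take A(k)=k**2 + 6*k + 9, B(k)=k**2 + 8*k + 16, C(k)=1.
Solve (k**2 + 6*k + 9)·f(k+1) − (k**2 + 6*k + 9)·f(k) = 1.
d = 0 from the (2,2,0) case.
f = c0 ⇒ A·f(k+1) − B(k−1)·f(k) − C = -1. The system {-1 = 0} is inconsistent; no antidifference.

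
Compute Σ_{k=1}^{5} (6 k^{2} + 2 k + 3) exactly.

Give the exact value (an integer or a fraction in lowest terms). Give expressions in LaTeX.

Σ = 375

Ratio r(k) = (6*k**2 + 14*k + 11)/(6*k**2 + 2*k + 3).
Factor: A=1; B=1; C=k**2 + k/3 + 1/2.
Set up (1)·f(k+1) − (1)·f(k) − (k**2 + k/3 + 1/2) = 0.
From deg A=0, deg B=0, deg C=2: d=3.
Match coefficients ⇒ f(k) = k*(2*k**2 - 2*k + 3)/6.
Get s_k = R·t_k = k*(2*k**2 - 2*k + 3) with R(k) = B(k−1)f(k)/C(k) = k*(2*k**2 - 2*k + 3)/(6*k**2 + 2*k + 3).
Δs = 6*k**2 + 2*k + 3, as required.
Telescoping: Σ = s_(6) − s_(1) = 378 − (3) = 375.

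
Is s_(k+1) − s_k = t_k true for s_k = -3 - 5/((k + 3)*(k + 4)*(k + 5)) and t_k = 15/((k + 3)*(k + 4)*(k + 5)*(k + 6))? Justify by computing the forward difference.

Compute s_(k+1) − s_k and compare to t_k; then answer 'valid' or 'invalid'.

s_(k+1) = -3 - 5/((k + 4)*(k + 5)*(k + 6))
s_(k+1) − s_k = 15/((k + 3)*(k + 4)*(k + 5)*(k + 6))
(s_(k+1) − s_k) − t_k = 0

Valid — Δs_k = t_k.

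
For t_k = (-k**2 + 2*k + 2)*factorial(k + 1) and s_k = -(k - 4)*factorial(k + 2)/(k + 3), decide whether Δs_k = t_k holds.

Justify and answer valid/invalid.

s_(k+1) = -(k - 3)*factorial(k + 3)/(k + 4)
s_(k+1) − s_k = -(k**3 + 2*k**2 - 9*k - 11)*factorial(k + 2)/((k + 3)*(k + 4))
(s_(k+1) − s_k) − t_k = (k**3 + k**2 - 9*k - 2)*factorial(k + 1)/((k + 3)*(k + 4))

Invalid: residual (k**3 + k**2 - 9*k - 2)*factorial(k + 1)/((k + 3)*(k + 4)) ≠ 0.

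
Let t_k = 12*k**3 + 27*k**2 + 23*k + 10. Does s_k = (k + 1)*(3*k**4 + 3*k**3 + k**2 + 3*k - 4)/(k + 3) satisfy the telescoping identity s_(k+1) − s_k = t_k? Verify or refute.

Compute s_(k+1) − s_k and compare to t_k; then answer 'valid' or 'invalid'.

s_(k+1) = (3*k**5 + 21*k**4 + 58*k**3 + 82*k**2 + 58*k + 12)/(k + 4)
s_(k+1) − s_k = (12*k**5 + 93*k**4 + 236*k**3 + 289*k**2 + 194*k + 52)/(k**2 + 7*k + 12)
(s_(k+1) − s_k) − t_k = 2*(-9*k**4 - 60*k**3 - 103*k**2 - 76*k - 34)/(k**2 + 7*k + 12)

Invalid: residual 2*(-9*k**4 - 60*k**3 - 103*k**2 - 76*k - 34)/(k**2 + 7*k + 12) ≠ 0.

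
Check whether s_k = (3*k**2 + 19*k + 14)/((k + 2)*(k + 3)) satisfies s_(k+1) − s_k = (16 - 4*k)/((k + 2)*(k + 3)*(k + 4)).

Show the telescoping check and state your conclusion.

s_(k+1) = (19*k + 3*(k + 1)**2 + 33)/((k + 3)*(k + 4))
s_(k+1) − s_k = 4*(4 - k)/(k**3 + 9*k**2 + 26*k + 24)
(s_(k+1) − s_k) − t_k = 0

valid (s_(k+1) − s_k reduces to t_k)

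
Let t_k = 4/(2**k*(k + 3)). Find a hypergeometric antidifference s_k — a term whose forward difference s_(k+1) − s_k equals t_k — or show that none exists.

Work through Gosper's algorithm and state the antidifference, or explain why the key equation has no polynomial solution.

none — t_k is not Gosper-summable

Compute t_(k+1)/t_k: get (k + 3)/(2*(k + 4)).
A = k/2 + 3/2, B = k + 4, C = 1.
Need (k/2 + 3/2)·f(k+1) − (k + 3)·f(k) = 1.
Bound: deg f ≤ -1.
deg f ≤ -1 is impossible — no certificate.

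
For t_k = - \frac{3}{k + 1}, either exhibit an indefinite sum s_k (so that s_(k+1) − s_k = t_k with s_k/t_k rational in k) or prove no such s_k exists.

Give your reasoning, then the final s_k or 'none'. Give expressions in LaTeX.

Step 1: r(k) = (k + 1)/(k + 2).
Gosper form: A/B · C(k+1)/C(k) with A=k + 1, B=k + 2, C=1.
f must satisfy (k + 1)·f(k+1) − (k + 1)·f(k) = 1.
Bound: deg f ≤ 0.
f = c0 ⇒ A·f(k+1) − B(k−1)·f(k) − C = -1. The system {-1 = 0} is inconsistent; no antidifference.

no hypergeometric antidifference exists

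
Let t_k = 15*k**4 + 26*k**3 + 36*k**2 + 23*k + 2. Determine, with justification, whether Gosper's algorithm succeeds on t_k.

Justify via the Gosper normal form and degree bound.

The ratio is (15*k**4 + 86*k**3 + 204*k**2 + 233*k + 102)/(15*k**4 + 26*k**3 + 36*k**2 + 23*k + 2).
A = 1, B = 1, C = k**4 + 26*k**3/15 + 12*k**2/5 + 23*k/15 + 2/15.
f must satisfy (1)·f(k+1) − (1)·f(k) = k**4 + 26*k**3/15 + 12*k**2/5 + 23*k/15 + 2/15.
Degrees (0,0,4) ⇒ d ≤ 5.
Match coefficients ⇒ f(k) = k*(3*k**4 - k**3 + 4*k**2 - 4)/15.
Certificate R = B(k−1)f/C = k*(3*k**4 - k**3 + 4*k**2 - 4)/(15*k**4 + 26*k**3 + 36*k**2 + 23*k + 2) gives s_k = k*(3*k**4 - k**3 + 4*k**2 - 4).
Check: Δs_k = 15*k**4 + 26*k**3 + 36*k**2 + 23*k + 2. ✓

Yes. s_k = k*(3*k**4 - k**3 + 4*k**2 - 4).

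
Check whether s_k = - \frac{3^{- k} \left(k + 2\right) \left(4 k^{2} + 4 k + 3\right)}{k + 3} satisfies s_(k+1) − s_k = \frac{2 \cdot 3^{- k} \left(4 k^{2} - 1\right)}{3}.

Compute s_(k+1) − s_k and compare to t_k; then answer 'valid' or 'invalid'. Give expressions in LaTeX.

s_(k+1) = -(k + 3)*(4*k + 4*(k + 1)**2 + 7)/(3*3**k*(k + 4))
s_(k+1) − s_k = (8*k**4 + 48*k**3 + 58*k**2 - 24*k - 27)/(3*3**k*(k**2 + 7*k + 12))
(s_(k+1) − s_k) − t_k = (-8*k**3 - 36*k**2 - 10*k - 3)/(3*3**k*(k**2 + 7*k + 12))

Invalid: residual \frac{3^{- k} \left(- 8 k^{3} - 36 k^{2} - 10 k - 3\right)}{3 \left(k^{2} + 7 k + 12\right)} ≠ 0.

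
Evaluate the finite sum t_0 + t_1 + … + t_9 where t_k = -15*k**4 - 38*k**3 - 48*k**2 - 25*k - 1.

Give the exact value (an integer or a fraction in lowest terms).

r(k) = (15*k**4 + 98*k**3 + 252*k**2 + 295*k + 127)/(15*k**4 + 38*k**3 + 48*k**2 + 25*k + 1) after simplifying.
Factor: A=1; B=1; C=k**4 + 38*k**3/15 + 16*k**2/5 + 5*k/3 + 1/15.
f must satisfy (1)·f(k+1) − (1)·f(k) = k**4 + 38*k**3/15 + 16*k**2/5 + 5*k/3 + 1/15.
d = 5 from the (0,0,4) case.
Match coefficients ⇒ f(k) = k*(3*k**4 + 2*k**3 + 2*k**2 - 2*k - 4)/15.
Get s_k = R·t_k = k*(-3*k**4 - 2*k**3 - 2*k**2 + 2*k + 4) with R(k) = B(k−1)f(k)/C(k) = k*(3*k**4 + 2*k**3 + 2*k**2 - 2*k - 4)/(15*k**4 + 38*k**3 + 48*k**2 + 25*k + 1).
Verify: -15*k**4 - 38*k**3 - 48*k**2 - 25*k - 1 matches t_k.
Σ_(k=0)^(9) t_k = s_(10) − s_(0) = -321760 − (0) = -321760.

Σ = -321760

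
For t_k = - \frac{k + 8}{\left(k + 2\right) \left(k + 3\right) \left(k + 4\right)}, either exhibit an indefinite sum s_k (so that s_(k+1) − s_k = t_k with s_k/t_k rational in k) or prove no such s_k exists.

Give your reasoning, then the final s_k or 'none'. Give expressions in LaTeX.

Step 1: r(k) = (k + 2)*(k + 9)/((k + 5)*(k + 8)).
A = k + 2, B = k + 5, C = k + 8.
Need (k + 2)·f(k+1) − (k + 4)·f(k) = k + 8.
d = 2 from the (1,1,1) case.
A polynomial solution: f(k) = k*(5*k + 19)/6.
Get s_k = R·t_k = k*(-5*k - 19)/(6*(k + 2)*(k + 3)) with R(k) = B(k−1)f(k)/C(k) = k*(k + 4)*(5*k + 19)/(6*(k + 8)).
Verify: (-k - 8)/(k**3 + 9*k**2 + 26*k + 24) matches t_k.

s_k = \frac{k \left(- 5 k - 19\right)}{6 \left(k + 2\right) \left(k + 3\right)}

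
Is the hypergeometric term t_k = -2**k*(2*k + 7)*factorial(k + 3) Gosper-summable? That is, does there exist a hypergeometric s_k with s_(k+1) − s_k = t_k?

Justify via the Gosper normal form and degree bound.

Yes. s_k = -2**k*factorial(k + 3).

t_(k+1)/t_k = 2*(k + 4)*(2*k + 9)/(2*k + 7).
A = 2*k + 8, B = 1, C = k + 7/2.
f must satisfy (2*k + 8)·f(k+1) − (1)·f(k) = k + 7/2.
deg f ≤ 0 (via 1,0,1).
Solving with deg f ≤ 0: f(k) = 1/2.
Then R = B(k−1)f/C = 1/(2*k + 7), so s_k = R(k)·t_k = -2**k*factorial(k + 3).
Δs = -2**k*(2*k + 7)*factorial(k + 3), as required.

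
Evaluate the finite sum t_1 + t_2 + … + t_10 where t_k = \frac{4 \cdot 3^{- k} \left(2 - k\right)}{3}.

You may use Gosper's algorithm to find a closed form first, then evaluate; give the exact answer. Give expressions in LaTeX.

t_(k+1)/t_k = (k - 1)/(3*(k - 2)).
Take A(k)=1/3, B(k)=1, C(k)=k - 2.
Need (1/3)·f(k+1) − (1)·f(k) = k - 2.
Bound: deg f ≤ 1.
Solve for f: f(k) = -3*(2*k - 3)/4 (degree 1 ≤ 1).
Certificate R = B(k−1)f/C = -3*(2*k - 3)/(4*(k - 2)) gives s_k = (2*k - 3)/3**k.
Verify: 4*(2 - k)/(3*3**k) matches t_k.
Evaluate s at k=11 and k=1: 19/177147 and -1/3; difference 59068/177147.

Σ = 59068/177147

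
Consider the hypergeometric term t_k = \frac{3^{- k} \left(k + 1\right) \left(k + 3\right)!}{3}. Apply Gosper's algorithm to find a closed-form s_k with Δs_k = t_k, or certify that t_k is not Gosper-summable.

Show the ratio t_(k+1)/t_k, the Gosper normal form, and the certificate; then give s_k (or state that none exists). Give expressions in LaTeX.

s_k = 3^{- k} \left(k + 3\right)!

r(k) = (k + 2)*(k + 4)/(3*(k + 1)) after simplifying.
A = k/3 + 4/3, B = 1, C = k + 1.
Need (k/3 + 4/3)·f(k+1) − (1)·f(k) = k + 1.
deg f ≤ 0 (via 1,0,1).
A polynomial solution: f(k) = 3.
R(k) = B(k−1)·f(k)/C(k) = 3/(k + 1); s_k = R·t_k = factorial(k + 3)/3**k.
Check: Δs_k = (k + 1)*factorial(k + 3)/(3*3**k). ✓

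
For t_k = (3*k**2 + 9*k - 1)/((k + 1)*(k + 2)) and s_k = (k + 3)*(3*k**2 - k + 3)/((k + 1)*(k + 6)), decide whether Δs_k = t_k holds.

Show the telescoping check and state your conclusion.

s_(k+1) = (k + 4)*(-k + 3*(k + 1)**2 + 2)/((k + 2)*(k + 7))
s_(k+1) − s_k = (3*k**4 + 48*k**3 + 176*k**2 + 209*k - 6)/(k**4 + 16*k**3 + 83*k**2 + 152*k + 84)
(s_(k+1) − s_k) − t_k = 6*(-11*k**2 - 26*k + 6)/(k**4 + 16*k**3 + 83*k**2 + 152*k + 84)

Invalid: residual 6*(-11*k**2 - 26*k + 6)/(k**4 + 16*k**3 + 83*k**2 + 152*k + 84) ≠ 0.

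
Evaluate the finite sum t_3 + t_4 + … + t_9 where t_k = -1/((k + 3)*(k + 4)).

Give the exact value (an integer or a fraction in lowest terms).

Step 1: r(k) = (k + 3)/(k + 5).
Gosper form: A/B · C(k+1)/C(k) with A=k + 3, B=k + 5, C=1.
Solve (k + 3)·f(k+1) − (k + 4)·f(k) = 1.
From deg A=1, deg B=1, deg C=0: d=1.
Solving with deg f ≤ 1: f(k) = k/3.
Then R = B(k−1)f/C = k*(k + 4)/3, so s_k = R(k)·t_k = -k/(3*k + 9).
Δs = -1/(k**2 + 7*k + 12), as required.
Σ_(k=3)^(9) t_k = s_(10) − s_(3) = -10/39 − (-1/6) = -7/78.

Σ = -7/78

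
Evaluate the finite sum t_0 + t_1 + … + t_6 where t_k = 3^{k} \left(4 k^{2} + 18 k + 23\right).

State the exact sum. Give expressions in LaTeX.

Σ = 268997

Ratio r(k) = 3*(4*k**2 + 26*k + 45)/(4*k**2 + 18*k + 23).
A = 3, B = 1, C = k**2 + 9*k/2 + 23/4.
f must satisfy (3)·f(k+1) − (1)·f(k) = k**2 + 9*k/2 + 23/4.
Degrees (0,0,2) ⇒ d ≤ 2.
Solving with deg f ≤ 2: f(k) = (2*k**2 + 3*k + 4)/4.
Get s_k = R·t_k = 3**k*(2*k**2 + 3*k + 4) with R(k) = B(k−1)f(k)/C(k) = (2*k**2 + 3*k + 4)/(4*k**2 + 18*k + 23).
s_(k+1) − s_k = 3**k*(4*k**2 + 18*k + 23) = t_k.
Evaluate s at k=7 and k=0: 269001 and 4; difference 268997.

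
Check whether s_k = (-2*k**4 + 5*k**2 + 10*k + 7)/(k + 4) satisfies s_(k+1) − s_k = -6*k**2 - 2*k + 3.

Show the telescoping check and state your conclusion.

Invalid: residual 3*(4*k**3 + 28*k**2 + 8*k - 5)/(k**2 + 9*k + 20) ≠ 0.

s_(k+1) = (10*k - 2*(k + 1)**4 + 5*(k + 1)**2 + 17)/(k + 5)
s_(k+1) − s_k = (-6*k**4 - 44*k**3 - 51*k**2 + 11*k + 45)/(k**2 + 9*k + 20)
(s_(k+1) − s_k) − t_k = 3*(4*k**3 + 28*k**2 + 8*k - 5)/(k**2 + 9*k + 20)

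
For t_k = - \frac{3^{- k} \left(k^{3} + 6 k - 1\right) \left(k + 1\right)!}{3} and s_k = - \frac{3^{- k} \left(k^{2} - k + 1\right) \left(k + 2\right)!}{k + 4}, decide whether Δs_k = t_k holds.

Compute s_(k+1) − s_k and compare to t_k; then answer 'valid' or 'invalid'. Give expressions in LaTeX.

s_(k+1) = -(k**2 + k + 1)*factorial(k + 3)/(3*3**k*(k + 5))
s_(k+1) − s_k = -(k**4 + 5*k**3 + 8*k**2 + 31*k - 3)*factorial(k + 2)/(3*3**k*(k + 4)*(k + 5))
(s_(k+1) − s_k) − t_k = 2*(k**4 + 4*k**3 + 3*k**2 + 26*k - 7)*factorial(k + 1)/(3*3**k*(k + 4)*(k + 5))

Invalid: residual \frac{2 \cdot 3^{- k} \left(k^{4} + 4 k^{3} + 3 k^{2} + 26 k - 7\right) \left(k + 1\right)!}{3 \left(k + 4\right) \left(k + 5\right)} ≠ 0.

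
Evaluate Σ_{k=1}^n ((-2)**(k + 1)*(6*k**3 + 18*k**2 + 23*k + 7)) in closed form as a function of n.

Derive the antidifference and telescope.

The ratio is 2*(-6*k**3 - 36*k**2 - 77*k - 54)/(6*k**3 + 18*k**2 + 23*k + 7).
So A=-2 and B=1, with C=k**3 + 3*k**2 + 23*k/6 + 7/6.
Key eq: (-2)·f(k+1) = (1)·f(k) + (k**3 + 3*k**2 + 23*k/6 + 7/6).
Bound: deg f ≤ 3.
Solve for f: f(k) = -(2*k**3 + 2*k**2 + k - 1)/6 (degree 3 ≤ 3).
R(k) = B(k−1)·f(k)/C(k) = -(2*k**3 + 2*k**2 + k - 1)/(6*k**3 + 18*k**2 + 23*k + 7); s_k = R·t_k = (-2)**(k + 1)*(-2*k**3 - 2*k**2 - k + 1).
Δs = (-2)**(k + 1)*(6*k**3 + 18*k**2 + 23*k + 7), as required.
Σ_(k=1)^n t_k = s_(n+1) − s_(1) = ((-2)**(n + 2)*(-2*n**3 - 8*n**2 - 11*n - 4)) − (-16), i.e. -8*(-2)**n*n**3 - 32*(-2)**n*n**2 - 44*(-2)**n*n - 16*(-2)**n + 16.

S(n) = -8*(-2)**n*n**3 - 32*(-2)**n*n**2 - 44*(-2)**n*n - 16*(-2)**n + 16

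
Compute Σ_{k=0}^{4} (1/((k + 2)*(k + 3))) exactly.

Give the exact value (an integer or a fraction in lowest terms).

t_(k+1)/t_k = (k + 2)/(k + 4).
Gosper form: A/B · C(k+1)/C(k) with A=k + 2, B=k + 4, C=1.
f must satisfy (k + 2)·f(k+1) − (k + 3)·f(k) = 1.
Bound: deg f ≤ 1.
Match coefficients ⇒ f(k) = k/2.
So s_k = (B(k−1)f/C)·t_k = (k*(k + 3)/2)·t_k = k/(2*(k + 2)).
Check: Δs_k = 1/(k**2 + 5*k + 6). ✓
Σ_(k=0)^(4) t_k = s_(5) − s_(0) = 5/14 − (0) = 5/14.

Σ = 5/14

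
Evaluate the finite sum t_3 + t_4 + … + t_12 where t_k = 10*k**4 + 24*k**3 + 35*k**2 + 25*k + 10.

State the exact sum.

Σ = 777280

r(k) = (10*k**4 + 64*k**3 + 167*k**2 + 207*k + 104)/(10*k**4 + 24*k**3 + 35*k**2 + 25*k + 10) after simplifying.
Gosper form: A/B · C(k+1)/C(k) with A=1, B=1, C=k**4 + 12*k**3/5 + 7*k**2/2 + 5*k/2 + 1.
Key eq: (1)·f(k+1) = (1)·f(k) + (k**4 + 12*k**3/5 + 7*k**2/2 + 5*k/2 + 1).
Degrees (0,0,4) ⇒ d ≤ 5.
A polynomial solution: f(k) = k*(2*k**4 + k**3 + 3*k**2 + k + 3)/10.
Get s_k = R·t_k = k*(2*k**4 + k**3 + 3*k**2 + k + 3) with R(k) = B(k−1)f(k)/C(k) = k*(2*k**4 + k**3 + 3*k**2 + k + 3)/(10*k**4 + 24*k**3 + 35*k**2 + 25*k + 10).
s_(k+1) − s_k = 10*k**4 + 24*k**3 + 35*k**2 + 25*k + 10 = t_k.
Telescoping: Σ = s_(13) − s_(3) = 777946 − (666) = 777280.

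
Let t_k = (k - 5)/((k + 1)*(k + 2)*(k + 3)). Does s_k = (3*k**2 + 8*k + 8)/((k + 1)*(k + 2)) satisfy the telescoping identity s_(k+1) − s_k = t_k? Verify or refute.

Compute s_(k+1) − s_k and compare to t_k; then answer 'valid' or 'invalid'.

valid; difference matches t_k

s_(k+1) = (8*k + 3*(k + 1)**2 + 16)/((k + 2)*(k + 3))
s_(k+1) − s_k = (k - 5)/(k**3 + 6*k**2 + 11*k + 6)
(s_(k+1) − s_k) − t_k = 0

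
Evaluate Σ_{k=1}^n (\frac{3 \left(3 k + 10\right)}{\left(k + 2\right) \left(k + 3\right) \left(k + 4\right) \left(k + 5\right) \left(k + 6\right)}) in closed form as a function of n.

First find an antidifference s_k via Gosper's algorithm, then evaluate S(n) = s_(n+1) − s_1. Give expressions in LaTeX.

The ratio is (k + 2)*(3*k + 13)/((k + 7)*(3*k + 10)).
A = k + 2, B = k + 7, C = k + 10/3.
Need (k + 2)·f(k+1) − (k + 6)·f(k) = k + 10/3.
Bound: deg f ≤ 4.
Solving with deg f ≤ 4: f(k) = k*(k + 3)*(k**2 + 11*k + 38)/120.
Certificate R = B(k−1)f/C = k*(k + 3)*(k + 6)*(k**2 + 11*k + 38)/(40*(3*k + 10)) gives s_k = 3*k*(k**2 + 11*k + 38)/(40*(k**3 + 11*k**2 + 38*k + 40)).
Check: Δs_k = 3*(3*k + 10)/(k**5 + 20*k**4 + 155*k**3 + 580*k**2 + 1044*k + 720). ✓
Σ_(k=1)^n t_k = s_(n+1) − s_(1) = (3*(n**3 + 14*n**2 + 63*n + 50)/(40*(n**3 + 14*n**2 + 63*n + 90))) − (1/24), i.e. n*(n**2 + 14*n + 63)/(30*(n**3 + 14*n**2 + 63*n + 90)).

S(n) = \frac{n \left(n^{2} + 14 n + 63\right)}{30 \left(n^{3} + 14 n^{2} + 63 n + 90\right)}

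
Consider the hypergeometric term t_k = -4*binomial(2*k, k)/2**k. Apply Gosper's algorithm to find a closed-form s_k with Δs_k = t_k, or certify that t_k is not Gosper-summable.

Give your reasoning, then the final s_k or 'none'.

Step 1: r(k) = (2*k + 1)/(k + 1).
Factor: A=2*k + 1; B=k + 1; C=1.
Key eq: (2*k + 1)·f(k+1) = (k)·f(k) + (1).
Degrees (1,1,0) ⇒ d ≤ -1.
Negative degree bound (-1): no f exists, t_k not Gosper-summable.

none — t_k is not Gosper-summable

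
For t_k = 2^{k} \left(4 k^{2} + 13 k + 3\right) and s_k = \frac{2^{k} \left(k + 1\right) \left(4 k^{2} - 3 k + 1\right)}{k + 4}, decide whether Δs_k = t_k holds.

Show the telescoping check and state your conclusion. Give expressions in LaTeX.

s_(k+1) = 2**(k + 1)*(4*k**3 + 13*k**2 + 12*k + 4)/(k + 5)
s_(k+1) − s_k = 2**k*(4*k**4 + 37*k**3 + 125*k**2 + 113*k + 27)/(k**2 + 9*k + 20)
(s_(k+1) − s_k) − t_k = 2**k*(-12*k**3 - 75*k**2 - 174*k - 33)/(k**2 + 9*k + 20)

Invalid: residual \frac{2^{k} \left(- 12 k^{3} - 75 k^{2} - 174 k - 33\right)}{k^{2} + 9 k + 20} ≠ 0.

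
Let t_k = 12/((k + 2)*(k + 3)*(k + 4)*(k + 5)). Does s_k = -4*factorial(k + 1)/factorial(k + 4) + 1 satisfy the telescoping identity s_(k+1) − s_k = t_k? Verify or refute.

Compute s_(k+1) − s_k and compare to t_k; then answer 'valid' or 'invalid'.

Valid — Δs_k = t_k.

s_(k+1) = -4*factorial(k + 2)/factorial(k + 5) + 1
s_(k+1) − s_k = 12/((k + 2)*(k + 3)*(k + 4)*(k + 5))
(s_(k+1) − s_k) − t_k = 0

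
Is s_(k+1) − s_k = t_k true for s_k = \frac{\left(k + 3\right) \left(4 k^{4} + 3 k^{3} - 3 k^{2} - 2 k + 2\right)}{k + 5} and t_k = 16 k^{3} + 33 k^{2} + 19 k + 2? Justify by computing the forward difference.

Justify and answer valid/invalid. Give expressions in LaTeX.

s_(k+1) = (4*k**5 + 35*k**4 + 106*k**3 + 137*k**2 + 72*k + 16)/(k + 6)
s_(k+1) − s_k = (16*k**5 + 185*k**4 + 642*k**3 + 827*k**2 + 394*k + 44)/(k**2 + 11*k + 30)
(s_(k+1) − s_k) − t_k = 2*(-12*k**4 - 110*k**3 - 187*k**2 - 99*k - 8)/(k**2 + 11*k + 30)

Invalid: residual \frac{2 \left(- 12 k^{4} - 110 k^{3} - 187 k^{2} - 99 k - 8\right)}{k^{2} + 11 k + 30} ≠ 0.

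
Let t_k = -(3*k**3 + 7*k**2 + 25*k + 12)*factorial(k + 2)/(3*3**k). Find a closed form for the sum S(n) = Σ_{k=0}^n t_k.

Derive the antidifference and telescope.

S(n) = (18*3**n - 3*n**5*factorial(n) - 25*n**4*factorial(n) - 82*n**3*factorial(n) - 137*n**2*factorial(n) - 119*n*factorial(n) - 42*factorial(n))/(3*3**n)

Step 1: r(k) = (3*k**4 + 25*k**3 + 96*k**2 + 191*k + 141)/(3*(3*k**3 + 7*k**2 + 25*k + 12)).
Gosper form: A/B · C(k+1)/C(k) with A=k/3 + 1, B=1, C=k**3 + 7*k**2/3 + 25*k/3 + 4.
Need (k/3 + 1)·f(k+1) − (1)·f(k) = k**3 + 7*k**2/3 + 25*k/3 + 4.
d = 2 from the (1,0,3) case.
A polynomial solution: f(k) = 3*k**2 + k + 3.
Certificate R = B(k−1)f/C = 3*(3*k**2 + k + 3)/(3*k**3 + 7*k**2 + 25*k + 12) gives s_k = -(3*k**2 + k + 3)*factorial(k + 2)/3**k.
Δs = -(3*k**3 + 7*k**2 + 25*k + 12)*factorial(k + 2)/(3*3**k), as required.
s_(n+1) = -3**(-n - 1)*(3*n**2 + 7*n + 7)*factorial(n + 3) and s_(0) = -6, so S(n) = (18*3**n - 3*n**5*factorial(n) - 25*n**4*factorial(n) - 82*n**3*factorial(n) - 137*n**2*factorial(n) - 119*n*factorial(n) - 42*factorial(n))/(3*3**n).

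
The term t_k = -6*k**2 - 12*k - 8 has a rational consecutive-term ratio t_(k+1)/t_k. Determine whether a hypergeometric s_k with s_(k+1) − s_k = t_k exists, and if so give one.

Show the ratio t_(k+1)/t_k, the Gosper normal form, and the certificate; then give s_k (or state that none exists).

s_k = k*(-2*k**2 - 3*k - 3)

t_(k+1)/t_k = (3*k**2 + 12*k + 13)/(3*k**2 + 6*k + 4).
Gosper form: A/B · C(k+1)/C(k) with A=1, B=1, C=k**2 + 2*k + 4/3.
f must satisfy (1)·f(k+1) − (1)·f(k) = k**2 + 2*k + 4/3.
Degrees (0,0,2) ⇒ d ≤ 3.
Solving with deg f ≤ 3: f(k) = k*(2*k**2 + 3*k + 3)/6.
So s_k = (B(k−1)f/C)·t_k = (k*(2*k**2 + 3*k + 3)/(2*(3*k**2 + 6*k + 4)))·t_k = k*(-2*k**2 - 3*k - 3).
Δs = -6*k**2 - 12*k - 8, as required.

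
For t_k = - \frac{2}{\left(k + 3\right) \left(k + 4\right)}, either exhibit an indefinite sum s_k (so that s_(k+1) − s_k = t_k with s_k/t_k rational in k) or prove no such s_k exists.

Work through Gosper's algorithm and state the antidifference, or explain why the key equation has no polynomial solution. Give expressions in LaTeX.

s_k = - \frac{2 k}{3 k + 9}

Step 1: r(k) = (k + 3)/(k + 5).
So A=k + 3 and B=k + 5, with C=1.
Solve (k + 3)·f(k+1) − (k + 4)·f(k) = 1.
From deg A=1, deg B=1, deg C=0: d=1.
Solve for f: f(k) = k/3 (degree 1 ≤ 1).
Certificate R = B(k−1)f/C = k*(k + 4)/3 gives s_k = -2*k/(3*k + 9).
s_(k+1) − s_k = -2/(k**2 + 7*k + 12) = t_k.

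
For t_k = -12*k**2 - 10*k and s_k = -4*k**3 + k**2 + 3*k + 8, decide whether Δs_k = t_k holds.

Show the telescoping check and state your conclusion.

s_(k+1) = -4*k**3 - 11*k**2 - 7*k + 8
s_(k+1) − s_k = 2*k*(-6*k - 5)
(s_(k+1) − s_k) − t_k = 0

valid; difference matches t_k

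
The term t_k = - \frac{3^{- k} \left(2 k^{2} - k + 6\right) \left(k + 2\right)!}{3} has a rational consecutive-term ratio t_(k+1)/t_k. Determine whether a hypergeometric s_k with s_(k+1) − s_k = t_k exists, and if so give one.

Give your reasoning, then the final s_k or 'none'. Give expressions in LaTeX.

s_k = - 3^{- k} \left(2 k - 3\right) \left(k + 2\right)!

Step 1: r(k) = (k + 3)*(-k + 2*(k + 1)**2 + 5)/(3*(2*k**2 - k + 6)).
So A=k/3 + 1 and B=1, with C=k**2 - k/2 + 3.
Solve (k/3 + 1)·f(k+1) − (1)·f(k) = k**2 - k/2 + 3.
deg f ≤ 1 (via 1,0,2).
Solve for f: f(k) = 3*(2*k - 3)/2 (degree 1 ≤ 1).
Get s_k = R·t_k = -(2*k - 3)*factorial(k + 2)/3**k with R(k) = B(k−1)f(k)/C(k) = 3*(2*k - 3)/(2*k**2 - k + 6).
Δs = -(2*k**2 - k + 6)*factorial(k + 2)/(3*3**k), as required.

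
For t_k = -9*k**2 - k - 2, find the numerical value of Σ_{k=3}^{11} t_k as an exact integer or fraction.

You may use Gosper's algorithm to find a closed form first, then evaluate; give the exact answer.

Σ = -4590

Compute t_(k+1)/t_k: get (k + 9*(k + 1)**2 + 3)/(9*k**2 + k + 2).
Normal form (A,B,C) = (1, 1, k**2 + k/9 + 2/9).
Key eq: (1)·f(k+1) = (1)·f(k) + (k**2 + k/9 + 2/9).
Bound: deg f ≤ 3.
Solve for f: f(k) = k*(3*k**2 - 4*k + 3)/9 (degree 3 ≤ 3).
Certificate R = B(k−1)f/C = k*(3*k**2 - 4*k + 3)/(9*k**2 + k + 2) gives s_k = k*(-3*k**2 + 4*k - 3).
Δs = -9*k**2 - k - 2, as required.
Telescoping: Σ = s_(12) − s_(3) = -4644 − (-54) = -4590.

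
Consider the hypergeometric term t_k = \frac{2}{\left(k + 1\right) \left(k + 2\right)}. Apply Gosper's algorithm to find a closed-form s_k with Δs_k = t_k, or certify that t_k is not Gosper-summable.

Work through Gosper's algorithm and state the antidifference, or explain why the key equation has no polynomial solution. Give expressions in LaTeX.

Ratio r(k) = (k + 1)/(k + 3).
Factor: A=k + 1; B=k + 3; C=1.
Key eq: (k + 1)·f(k+1) = (k + 2)·f(k) + (1).
d = 1 from the (1,1,0) case.
A polynomial solution: f(k) = k.
R(k) = B(k−1)·f(k)/C(k) = k*(k + 2); s_k = R·t_k = 2*k/(k + 1).
Check: Δs_k = 2/(k**2 + 3*k + 2). ✓

s_k = \frac{2 k}{k + 1}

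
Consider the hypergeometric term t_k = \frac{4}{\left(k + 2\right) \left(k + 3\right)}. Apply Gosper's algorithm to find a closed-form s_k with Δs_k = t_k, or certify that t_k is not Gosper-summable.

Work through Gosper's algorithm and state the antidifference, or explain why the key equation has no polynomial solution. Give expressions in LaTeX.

Step 1: r(k) = (k + 2)/(k + 4).
A = k + 2, B = k + 4, C = 1.
Need (k + 2)·f(k+1) − (k + 3)·f(k) = 1.
deg f ≤ 1 (via 1,1,0).
Solving with deg f ≤ 1: f(k) = k/2.
R(k) = B(k−1)·f(k)/C(k) = k*(k + 3)/2; s_k = R·t_k = 2*k/(k + 2).
Verify: 4/(k**2 + 5*k + 6) matches t_k.

s_k = \frac{2 k}{k + 2}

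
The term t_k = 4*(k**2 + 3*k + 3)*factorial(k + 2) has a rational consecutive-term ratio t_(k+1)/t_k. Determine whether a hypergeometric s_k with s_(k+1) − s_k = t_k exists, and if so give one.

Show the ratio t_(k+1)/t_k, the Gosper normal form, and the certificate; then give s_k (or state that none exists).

Ratio r(k) = (k + 3)*(3*k + (k + 1)**2 + 6)/(k**2 + 3*k + 3).
Normal form (A,B,C) = (k + 3, 1, k**2 + 3*k + 3).
f must satisfy (k + 3)·f(k+1) − (1)·f(k) = k**2 + 3*k + 3.
Bound: deg f ≤ 1.
Solve for f: f(k) = k (degree 1 ≤ 1).
Certificate R = B(k−1)f/C = k/(k**2 + 3*k + 3) gives s_k = 4*k*factorial(k + 2).
Verify: 4*(k**2 + 3*k + 3)*factorial(k + 2) matches t_k.

s_k = 4*k*factorial(k + 2)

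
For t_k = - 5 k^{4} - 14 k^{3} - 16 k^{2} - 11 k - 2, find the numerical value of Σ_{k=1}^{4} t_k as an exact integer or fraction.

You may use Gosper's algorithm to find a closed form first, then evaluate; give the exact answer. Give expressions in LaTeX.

Σ = -3768

The ratio is (5*k**4 + 34*k**3 + 88*k**2 + 105*k + 48)/(5*k**4 + 14*k**3 + 16*k**2 + 11*k + 2).
Normal form (A,B,C) = (1, 1, k**4 + 14*k**3/5 + 16*k**2/5 + 11*k/5 + 2/5).
f must satisfy (1)·f(k+1) − (1)·f(k) = k**4 + 14*k**3/5 + 16*k**2/5 + 11*k/5 + 2/5.
Bound: deg f ≤ 5.
Solve for f: f(k) = k*(k**2 + 1)*(k**2 + k - 1)/5 (degree 5 ≤ 5).
Get s_k = R·t_k = k*(-k**4 - k**3 - k + 1) with R(k) = B(k−1)f(k)/C(k) = k*(k**2 + 1)*(k**2 + k - 1)/((k**2 + k + 1)*(5*k**2 + 9*k + 2)).
s_(k+1) − s_k = -5*k**4 - 14*k**3 - 16*k**2 - 11*k - 2 = t_k.
Σ_(k=1)^(4) t_k = s_(5) − s_(1) = -3770 − (-2) = -3768.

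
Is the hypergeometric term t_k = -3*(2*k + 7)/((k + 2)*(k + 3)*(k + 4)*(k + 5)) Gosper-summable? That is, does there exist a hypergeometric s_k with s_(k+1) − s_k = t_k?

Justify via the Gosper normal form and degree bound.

Yes. s_k = 3*k*(-k - 6)/(8*(k**2 + 6*k + 8)).

Step 1: r(k) = (k + 2)*(2*k + 9)/((k + 6)*(2*k + 7)).
Normal form (A,B,C) = (k + 2, k + 6, k + 7/2).
Key eq: (k + 2)·f(k+1) = (k + 5)·f(k) + (k + 7/2).
Bound: deg f ≤ 3.
Coefficient equations give f(k) = k*(k + 3)*(k + 6)/16.
So s_k = (B(k−1)f/C)·t_k = (k*(k + 3)*(k + 5)*(k + 6)/(8*(2*k + 7)))·t_k = 3*k*(-k - 6)/(8*(k**2 + 6*k + 8)).
Check: Δs_k = 3*(-2*k - 7)/(k**4 + 14*k**3 + 71*k**2 + 154*k + 120). ✓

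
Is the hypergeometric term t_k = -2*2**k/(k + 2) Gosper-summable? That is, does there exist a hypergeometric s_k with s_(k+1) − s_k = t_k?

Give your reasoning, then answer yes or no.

No — key equation has no polynomial f.

Ratio r(k) = 2*(k + 2)/(k + 3).
Take A(k)=2*k + 4, B(k)=k + 3, C(k)=1.
Key eq: (2*k + 4)·f(k+1) = (k + 2)·f(k) + (1).
deg f ≤ -1 (via 1,1,0).
d = -1 < 0 ⇒ no nonzero polynomial f; not summable.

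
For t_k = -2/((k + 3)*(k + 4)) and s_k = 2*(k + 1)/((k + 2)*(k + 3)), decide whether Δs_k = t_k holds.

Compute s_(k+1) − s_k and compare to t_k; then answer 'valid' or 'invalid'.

Invalid: residual 4/(k**3 + 9*k**2 + 26*k + 24) ≠ 0.

s_(k+1) = 2*(k + 2)/((k + 3)*(k + 4))
s_(k+1) − s_k = -2*k/(k**3 + 9*k**2 + 26*k + 24)
(s_(k+1) − s_k) − t_k = 4/(k**3 + 9*k**2 + 26*k + 24)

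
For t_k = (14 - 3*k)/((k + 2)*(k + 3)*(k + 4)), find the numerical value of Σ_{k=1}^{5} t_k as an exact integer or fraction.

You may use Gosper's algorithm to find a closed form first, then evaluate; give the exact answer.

Σ = 5/18

The ratio is (k + 2)*(3*k - 11)/((k + 5)*(3*k - 14)).
Gosper form: A/B · C(k+1)/C(k) with A=k + 2, B=k + 5, C=k - 14/3.
Solve (k + 2)·f(k+1) − (k + 4)·f(k) = k - 14/3.
d = 2 from the (1,1,1) case.
A polynomial solution: f(k) = -k*(2*k + 19)/9.
Get s_k = R·t_k = k*(2*k + 19)/(3*(k + 2)*(k + 3)) with R(k) = B(k−1)f(k)/C(k) = -k*(k + 4)*(2*k + 19)/(3*(3*k - 14)).
s_(k+1) − s_k = (14 - 3*k)/(k**3 + 9*k**2 + 26*k + 24) = t_k.
Telescoping: Σ = s_(6) − s_(1) = 31/36 − (7/12) = 5/18.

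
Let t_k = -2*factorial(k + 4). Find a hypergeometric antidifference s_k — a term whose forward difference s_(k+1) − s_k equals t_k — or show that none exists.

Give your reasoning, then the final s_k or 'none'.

none — t_k is not Gosper-summable

The ratio is k + 5.
Take A(k)=k + 5, B(k)=1, C(k)=1.
Key eq: (k + 5)·f(k+1) = (1)·f(k) + (1).
Bound: deg f ≤ -1.
deg f ≤ -1 is impossible — no certificate.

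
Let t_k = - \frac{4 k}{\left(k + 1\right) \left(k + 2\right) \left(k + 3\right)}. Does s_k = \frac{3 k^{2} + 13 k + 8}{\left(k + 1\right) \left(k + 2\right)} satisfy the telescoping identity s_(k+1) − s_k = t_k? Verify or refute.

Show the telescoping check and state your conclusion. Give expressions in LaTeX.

s_(k+1) = (13*k + 3*(k + 1)**2 + 21)/((k + 2)*(k + 3))
s_(k+1) − s_k = -4*k/(k**3 + 6*k**2 + 11*k + 6)
(s_(k+1) − s_k) − t_k = 0

valid (s_(k+1) − s_k reduces to t_k)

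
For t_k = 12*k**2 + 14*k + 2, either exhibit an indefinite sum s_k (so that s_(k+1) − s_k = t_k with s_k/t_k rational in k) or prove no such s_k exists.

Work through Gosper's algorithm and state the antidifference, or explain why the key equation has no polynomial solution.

s_k = k*(4*k**2 + k - 3)

Step 1: r(k) = (6*k**2 + 19*k + 14)/(6*k**2 + 7*k + 1).
Take A(k)=1, B(k)=1, C(k)=k**2 + 7*k/6 + 1/6.
Key eq: (1)·f(k+1) = (1)·f(k) + (k**2 + 7*k/6 + 1/6).
deg f ≤ 3 (via 0,0,2).
Coefficient equations give f(k) = k*(k + 1)*(4*k - 3)/12.
So s_k = (B(k−1)f/C)·t_k = (k*(4*k - 3)/(2*(6*k + 1)))·t_k = k*(4*k**2 + k - 3).
Verify: 12*k**2 + 14*k + 2 matches t_k.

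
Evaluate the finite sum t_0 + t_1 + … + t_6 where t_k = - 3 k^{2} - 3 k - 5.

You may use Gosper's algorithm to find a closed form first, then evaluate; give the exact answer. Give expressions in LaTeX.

Σ = -371

The ratio is (3*k**2 + 9*k + 11)/(3*k**2 + 3*k + 5).
Take A(k)=1, B(k)=1, C(k)=k**2 + k + 5/3.
f must satisfy (1)·f(k+1) − (1)·f(k) = k**2 + k + 5/3.
d = 3 from the (0,0,2) case.
Coefficient equations give f(k) = k*(k**2 + 4)/3.
Then R = B(k−1)f/C = k*(k**2 + 4)/(3*k**2 + 3*k + 5), so s_k = R(k)·t_k = k*(-k**2 - 4).
Check: Δs_k = -3*k**2 - 3*k - 5. ✓
Sum = s_(7) − s_(0); s_(7) = -371, s_(0) = 0 ⇒ -371.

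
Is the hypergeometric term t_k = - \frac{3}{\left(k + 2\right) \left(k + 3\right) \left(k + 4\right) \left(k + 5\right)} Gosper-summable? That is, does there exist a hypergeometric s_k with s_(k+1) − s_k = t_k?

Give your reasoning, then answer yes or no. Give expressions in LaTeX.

t_(k+1)/t_k = (k + 2)/(k + 6).
Gosper form: A/B · C(k+1)/C(k) with A=k + 2, B=k + 6, C=1.
f must satisfy (k + 2)·f(k+1) − (k + 5)·f(k) = 1.
Degrees (1,1,0) ⇒ d ≤ 3.
Solving with deg f ≤ 3: f(k) = k*(k**2 + 9*k + 26)/72.
Get s_k = R·t_k = k*(-k**2 - 9*k - 26)/(24*(k + 2)*(k + 3)*(k + 4)) with R(k) = B(k−1)f(k)/C(k) = k*(k + 5)*(k**2 + 9*k + 26)/72.
Check: Δs_k = -3/(k**4 + 14*k**3 + 71*k**2 + 154*k + 120). ✓

Yes. s_k = \frac{k \left(- k^{2} - 9 k - 26\right)}{24 \left(k + 2\right) \left(k + 3\right) \left(k + 4\right)}.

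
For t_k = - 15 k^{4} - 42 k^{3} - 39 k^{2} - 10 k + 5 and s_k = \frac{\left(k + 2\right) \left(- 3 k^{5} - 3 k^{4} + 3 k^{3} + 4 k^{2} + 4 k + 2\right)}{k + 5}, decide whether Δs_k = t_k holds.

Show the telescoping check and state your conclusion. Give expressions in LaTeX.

s_(k+1) = (-3*k**6 - 27*k**5 - 93*k**4 - 152*k**3 - 111*k**2 - 11*k + 21)/(k + 6)
s_(k+1) − s_k = (-15*k**6 - 171*k**5 - 609*k**4 - 943*k**3 - 648*k**2 - 98*k + 81)/(k**2 + 11*k + 30)
(s_(k+1) − s_k) − t_k = 3*(12*k**5 + 114*k**4 + 252*k**3 + 209*k**2 + 49*k - 23)/(k**2 + 11*k + 30)

Invalid: residual \frac{3 \left(12 k^{5} + 114 k^{4} + 252 k^{3} + 209 k^{2} + 49 k - 23\right)}{k^{2} + 11 k + 30} ≠ 0.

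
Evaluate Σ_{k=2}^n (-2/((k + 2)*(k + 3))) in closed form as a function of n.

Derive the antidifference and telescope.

S(n) = (1 - n)/(2*(n + 3))

Step 1: r(k) = (k + 2)/(k + 4).
Take A(k)=k + 2, B(k)=k + 4, C(k)=1.
f must satisfy (k + 2)·f(k+1) − (k + 3)·f(k) = 1.
Degrees (1,1,0) ⇒ d ≤ 1.
Coefficient equations give f(k) = k/2.
So s_k = (B(k−1)f/C)·t_k = (k*(k + 3)/2)·t_k = -k/(k + 2).
s_(k+1) − s_k = -2/(k**2 + 5*k + 6) = t_k.
Telescope: S(n) = s_(n+1) − s_(2) = (-n - 1)/(n + 3) − (-1/2) = (1 - n)/(2*(n + 3)).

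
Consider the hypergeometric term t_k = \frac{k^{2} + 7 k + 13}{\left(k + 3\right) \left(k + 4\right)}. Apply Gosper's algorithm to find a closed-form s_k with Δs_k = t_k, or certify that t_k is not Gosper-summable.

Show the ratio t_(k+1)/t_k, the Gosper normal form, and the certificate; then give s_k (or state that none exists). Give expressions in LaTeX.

s_k = \frac{k \left(3 k + 10\right)}{3 \left(k + 3\right)}

r(k) = (k + 3)*(7*k + (k + 1)**2 + 20)/((k + 5)*(k**2 + 7*k + 13)) after simplifying.
So A=k + 3 and B=k + 5, with C=k**2 + 7*k + 13.
f must satisfy (k + 3)·f(k+1) − (k + 4)·f(k) = k**2 + 7*k + 13.
d = 2 from the (1,1,2) case.
Match coefficients ⇒ f(k) = k*(3*k + 10)/3.
Certificate R = B(k−1)f/C = k*(k + 4)*(3*k + 10)/(3*(k**2 + 7*k + 13)) gives s_k = k*(3*k + 10)/(3*(k + 3)).
Verify: (k**2 + 7*k + 13)/(k**2 + 7*k + 12) matches t_k.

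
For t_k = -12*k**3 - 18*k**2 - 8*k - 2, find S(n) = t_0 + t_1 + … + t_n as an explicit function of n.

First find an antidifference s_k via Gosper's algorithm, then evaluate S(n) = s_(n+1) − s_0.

S(n) = -3*n**4 - 12*n**3 - 16*n**2 - 9*n - 2

t_(k+1)/t_k = (6*k**3 + 27*k**2 + 40*k + 20)/(6*k**3 + 9*k**2 + 4*k + 1).
Normal form (A,B,C) = (1, 1, k**3 + 3*k**2/2 + 2*k/3 + 1/6).
Solve (1)·f(k+1) − (1)·f(k) = k**3 + 3*k**2/2 + 2*k/3 + 1/6.
Bound: deg f ≤ 4.
Match coefficients ⇒ f(k) = k*(k + 1)*(3*k**2 - 3*k + 1)/12.
R(k) = B(k−1)·f(k)/C(k) = k*(3*k**2 - 3*k + 1)/(2*(6*k**2 + 3*k + 1)); s_k = R·t_k = k*(-3*k**3 + 2*k - 1).
s_(k+1) − s_k = -12*k**3 - 18*k**2 - 8*k - 2 = t_k.
Telescope: S(n) = s_(n+1) − s_(0) = -3*n**4 - 12*n**3 - 16*n**2 - 9*n - 2 − (0) = -3*n**4 - 12*n**3 - 16*n**2 - 9*n - 2.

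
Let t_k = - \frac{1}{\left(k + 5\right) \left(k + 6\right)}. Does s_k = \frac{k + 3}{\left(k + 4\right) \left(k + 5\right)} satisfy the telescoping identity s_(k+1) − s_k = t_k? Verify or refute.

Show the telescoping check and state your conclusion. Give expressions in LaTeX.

Invalid: residual \frac{2}{k^{3} + 15 k^{2} + 74 k + 120} ≠ 0.

s_(k+1) = (k + 4)/((k + 5)*(k + 6))
s_(k+1) − s_k = (-k - 2)/(k**3 + 15*k**2 + 74*k + 120)
(s_(k+1) − s_k) − t_k = 2/(k**3 + 15*k**2 + 74*k + 120)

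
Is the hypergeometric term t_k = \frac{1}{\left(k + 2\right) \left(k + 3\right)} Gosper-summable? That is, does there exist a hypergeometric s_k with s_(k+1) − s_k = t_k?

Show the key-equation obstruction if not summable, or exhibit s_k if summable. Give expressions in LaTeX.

Yes. s_k = \frac{k}{2 \left(k + 2\right)}.

Ratio r(k) = (k + 2)/(k + 4).
Factor: A=k + 2; B=k + 4; C=1.
f must satisfy (k + 2)·f(k+1) − (k + 3)·f(k) = 1.
Degrees (1,1,0) ⇒ d ≤ 1.
Solving with deg f ≤ 1: f(k) = k/2.
Then R = B(k−1)f/C = k*(k + 3)/2, so s_k = R(k)·t_k = k/(2*(k + 2)).
Δs = 1/(k**2 + 5*k + 6), as required.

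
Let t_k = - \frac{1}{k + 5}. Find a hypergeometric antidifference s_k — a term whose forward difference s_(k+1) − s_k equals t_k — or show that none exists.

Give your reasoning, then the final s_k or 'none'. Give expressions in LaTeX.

not Gosper-summable; s_k does not exist

Compute t_(k+1)/t_k: get (k + 5)/(k + 6).
Normal form (A,B,C) = (k + 5, k + 6, 1).
Need (k + 5)·f(k+1) − (k + 5)·f(k) = 1.
From deg A=1, deg B=1, deg C=0: d=0.
Generic f = c0 gives residual -1; -1 = 0 cannot hold, so t_k is not Gosper-summable.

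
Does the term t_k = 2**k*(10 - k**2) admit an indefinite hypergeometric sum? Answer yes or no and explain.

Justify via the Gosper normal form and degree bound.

Yes. s_k = 2**k*(-k**2 + 4*k + 4).

t_(k+1)/t_k = 2*((k + 1)**2 - 10)/(k**2 - 10).
Normal form (A,B,C) = (2, 1, k**2 - 10).
Solve (2)·f(k+1) − (1)·f(k) = k**2 - 10.
Degrees (0,0,2) ⇒ d ≤ 2.
Match coefficients ⇒ f(k) = k**2 - 4*k - 4.
Certificate R = B(k−1)f/C = (k**2 - 4*k - 4)/(k**2 - 10) gives s_k = 2**k*(-k**2 + 4*k + 4).
Δs = 2**k*(10 - k**2), as required.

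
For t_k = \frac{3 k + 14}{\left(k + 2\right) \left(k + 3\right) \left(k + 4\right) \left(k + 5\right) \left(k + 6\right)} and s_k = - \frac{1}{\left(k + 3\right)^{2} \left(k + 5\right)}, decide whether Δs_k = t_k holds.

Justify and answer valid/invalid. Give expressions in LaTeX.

Invalid: residual \frac{- 4 k^{2} - 33 k - 66}{k^{7} + 27 k^{6} + 307 k^{5} + 1905 k^{4} + 6964 k^{3} + 14988 k^{2} + 17568 k + 8640} ≠ 0.

s_(k+1) = -1/((k + 4)**2*(k + 6))
s_(k+1) − s_k = -1/((k + 4)**2*(k + 6)) + 1/((k + 3)**2*(k + 5))
(s_(k+1) − s_k) − t_k = (-4*k**2 - 33*k - 66)/(k**7 + 27*k**6 + 307*k**5 + 1905*k**4 + 6964*k**3 + 14988*k**2 + 17568*k + 8640)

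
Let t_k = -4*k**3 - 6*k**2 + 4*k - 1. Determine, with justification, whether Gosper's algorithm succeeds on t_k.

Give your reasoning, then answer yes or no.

Compute t_(k+1)/t_k: get (4*k**3 + 18*k**2 + 20*k + 7)/(4*k**3 + 6*k**2 - 4*k + 1).
Gosper form: A/B · C(k+1)/C(k) with A=1, B=1, C=k**3 + 3*k**2/2 - k + 1/4.
Key eq: (1)·f(k+1) = (1)·f(k) + (k**3 + 3*k**2/2 - k + 1/4).
Bound: deg f ≤ 4.
Coefficient equations give f(k) = k*(k**3 - 4*k + 4)/4.
So s_k = (B(k−1)f/C)·t_k = (k*(k**3 - 4*k + 4)/(4*k**3 + 6*k**2 - 4*k + 1))·t_k = k*(-k**3 + 4*k - 4).
Verify: -4*k**3 - 6*k**2 + 4*k - 1 matches t_k.

Yes. s_k = k*(-k**3 + 4*k - 4).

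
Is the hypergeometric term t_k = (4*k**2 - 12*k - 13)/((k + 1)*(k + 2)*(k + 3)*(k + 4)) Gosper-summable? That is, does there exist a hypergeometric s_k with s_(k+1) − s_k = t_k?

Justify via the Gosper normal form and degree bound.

Yes. s_k = k*(-k**2 - 14*k - 11)/(2*(k + 1)*(k + 2)*(k + 3)).

Step 1: r(k) = (4*k**3 - 25*k - 21)/(4*k**3 + 8*k**2 - 73*k - 65).
A = k + 1, B = k + 5, C = k**2 - 3*k - 13/4.
f must satisfy (k + 1)·f(k+1) − (k + 4)·f(k) = k**2 - 3*k - 13/4.
d = 3 from the (1,1,2) case.
Solve for f: f(k) = -k*(k**2 + 14*k + 11)/8 (degree 3 ≤ 3).
R(k) = B(k−1)·f(k)/C(k) = -k*(k + 4)*(k**2 + 14*k + 11)/(2*(4*k**2 - 12*k - 13)); s_k = R·t_k = k*(-k**2 - 14*k - 11)/(2*(k + 1)*(k + 2)*(k + 3)).
Verify: (4*k**2 - 12*k - 13)/(k**4 + 10*k**3 + 35*k**2 + 50*k + 24) matches t_k.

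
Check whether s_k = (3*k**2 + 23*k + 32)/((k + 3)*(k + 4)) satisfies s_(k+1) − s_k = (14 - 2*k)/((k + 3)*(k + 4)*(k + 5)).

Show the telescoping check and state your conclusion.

Valid: the claim telescopes to t_k.

s_(k+1) = (23*k + 3*(k + 1)**2 + 55)/((k + 4)*(k + 5))
s_(k+1) − s_k = 2*(7 - k)/(k**3 + 12*k**2 + 47*k + 60)
(s_(k+1) − s_k) − t_k = 0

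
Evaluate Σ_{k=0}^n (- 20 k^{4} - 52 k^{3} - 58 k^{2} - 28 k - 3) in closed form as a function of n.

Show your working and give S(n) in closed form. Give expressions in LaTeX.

S(n) = - 4 n^{5} - 23 n^{4} - 52 n^{3} - 56 n^{2} - 26 n - 3

Compute t_(k+1)/t_k: get (20*k**4 + 132*k**3 + 334*k**2 + 380*k + 161)/(20*k**4 + 52*k**3 + 58*k**2 + 28*k + 3).
Normal form (A,B,C) = (1, 1, k**4 + 13*k**3/5 + 29*k**2/10 + 7*k/5 + 3/20).
Need (1)·f(k+1) − (1)·f(k) = k**4 + 13*k**3/5 + 29*k**2/10 + 7*k/5 + 3/20.
Bound: deg f ≤ 5.
Coefficient equations give f(k) = k*(4*k**4 + 3*k**3 - 2*k - 2)/20.
R(k) = B(k−1)·f(k)/C(k) = k*(4*k**4 + 3*k**3 - 2*k - 2)/(20*k**4 + 52*k**3 + 58*k**2 + 28*k + 3); s_k = R·t_k = k*(-4*k**4 - 3*k**3 + 2*k + 2).
s_(k+1) − s_k = -20*k**4 - 52*k**3 - 58*k**2 - 28*k - 3 = t_k.
Evaluate: s_(n+1) = -4*n**5 - 23*n**4 - 52*n**3 - 56*n**2 - 26*n - 3; subtract s_(0) = 0 ⇒ S(n) = -4*n**5 - 23*n**4 - 52*n**3 - 56*n**2 - 26*n - 3.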